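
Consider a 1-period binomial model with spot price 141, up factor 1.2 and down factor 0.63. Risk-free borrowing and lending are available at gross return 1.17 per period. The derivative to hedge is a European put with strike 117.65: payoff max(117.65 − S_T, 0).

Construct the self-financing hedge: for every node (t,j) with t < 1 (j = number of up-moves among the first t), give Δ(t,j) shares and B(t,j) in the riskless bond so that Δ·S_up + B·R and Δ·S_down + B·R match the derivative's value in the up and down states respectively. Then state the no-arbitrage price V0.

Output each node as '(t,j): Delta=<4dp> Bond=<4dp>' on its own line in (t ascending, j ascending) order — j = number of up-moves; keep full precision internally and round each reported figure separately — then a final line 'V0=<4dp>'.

Since d<R<u, set p* = (R−d)/(u−d) = 0.9474; price each node as the discounted p*-expectation of its children.
At expiry t=1: V(1,0)=28.8200, V(1,1)=0.0000
  t=0,j=0: stock 141.0000 → up 169.2000 (V=0.0000), down 88.8300 (V=28.8200). Price 1.2964; hedge Δ=-0.3586, bond B=51.8578.
The time-0 hedge costs 1.2964, which is the no-arbitrage price.

(0,0): Delta=-0.3586 Bond=51.8578
V0=1.2964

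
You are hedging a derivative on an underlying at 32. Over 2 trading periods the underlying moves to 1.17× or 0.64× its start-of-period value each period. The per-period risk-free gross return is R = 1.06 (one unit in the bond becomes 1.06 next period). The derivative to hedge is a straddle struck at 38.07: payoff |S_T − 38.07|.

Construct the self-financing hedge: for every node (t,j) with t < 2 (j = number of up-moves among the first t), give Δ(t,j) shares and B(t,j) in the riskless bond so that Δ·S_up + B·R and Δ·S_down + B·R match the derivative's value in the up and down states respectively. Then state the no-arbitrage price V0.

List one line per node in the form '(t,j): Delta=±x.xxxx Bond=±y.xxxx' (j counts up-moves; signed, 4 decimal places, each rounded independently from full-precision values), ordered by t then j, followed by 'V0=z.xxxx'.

Risk-neutral probability p* = (R−d)/(u−d) = (1.06−0.64)/(1.17−0.64) = 0.7925.
At expiry t=2: V(2,0)=24.9628, V(2,1)=14.1084, V(2,2)=5.7348
Node (1,0) S=20.4800: V=(p*·14.1084+(1−p*)·24.9628)/1.06=15.4351; Δ=(14.1084−24.9628)/(23.9616−13.1072)=-1.0000; B=V−Δ·S=35.9151
Node (1,1) S=37.4400: V=(p*·5.7348+(1−p*)·14.1084)/1.06=7.0497; Δ=(5.7348−14.1084)/(43.8048−23.9616)=-0.4220; B=V−Δ·S=22.8490
Node (0,0) S=32.0000: V=(p*·7.0497+(1−p*)·15.4351)/1.06=8.2925; Δ=(7.0497−15.4351)/(37.4400−20.4800)=-0.4944; B=V−Δ·S=24.1140
Check: Δ(0,0)·S0 + B(0,0) = 8.2925 = V0.

(0,0): Delta=-0.4944 Bond=24.1140
(1,0): Delta=-1.0000 Bond=35.9151
(1,1): Delta=-0.4220 Bond=22.8490
V0=8.2925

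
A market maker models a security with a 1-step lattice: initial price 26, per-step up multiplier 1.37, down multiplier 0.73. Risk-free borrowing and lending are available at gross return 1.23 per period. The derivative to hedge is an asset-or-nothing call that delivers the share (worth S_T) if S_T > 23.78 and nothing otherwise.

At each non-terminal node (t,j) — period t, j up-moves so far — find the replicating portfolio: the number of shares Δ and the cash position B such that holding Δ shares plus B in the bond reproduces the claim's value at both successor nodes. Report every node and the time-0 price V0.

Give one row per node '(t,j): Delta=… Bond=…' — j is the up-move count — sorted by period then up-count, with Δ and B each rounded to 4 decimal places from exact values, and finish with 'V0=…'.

Since d<R<u, set p* = (R−d)/(u−d) = 0.7812; price each node as the discounted p*-expectation of its children.
At expiry t=1: V(1,0)=0.0000, V(1,1)=35.6200
Node (0,0) S=26.0000: V=(p*·35.6200+(1−p*)·0.0000)/1.23=22.6245; Δ=(35.6200−0.0000)/(35.6200−18.9800)=2.1406; B=V−Δ·S=-33.0318
Root portfolio cost Δ·26+B reproduces V0=22.6245.

(0,0): Delta=2.1406 Bond=-33.0318
V0=22.6245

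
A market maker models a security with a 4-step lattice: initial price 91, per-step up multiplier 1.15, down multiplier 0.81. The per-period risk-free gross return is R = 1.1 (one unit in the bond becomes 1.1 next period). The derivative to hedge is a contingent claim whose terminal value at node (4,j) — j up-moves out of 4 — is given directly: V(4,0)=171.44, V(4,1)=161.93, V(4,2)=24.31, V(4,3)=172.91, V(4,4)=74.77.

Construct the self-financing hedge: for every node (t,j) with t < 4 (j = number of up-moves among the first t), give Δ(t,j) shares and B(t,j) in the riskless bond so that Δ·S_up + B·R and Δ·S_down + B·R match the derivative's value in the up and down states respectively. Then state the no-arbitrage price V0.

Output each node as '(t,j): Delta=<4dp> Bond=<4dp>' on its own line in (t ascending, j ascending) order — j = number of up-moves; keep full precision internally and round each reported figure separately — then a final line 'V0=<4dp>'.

(0,0): Delta=-0.5063 Bond=119.0311
(1,0): Delta=2.4198 Bond=-84.7457
(1,1): Delta=-0.8616 Bond=168.1204
(2,0): Delta=-5.3194 Bond=368.8472
(2,1): Delta=3.3596 Bond=-172.8871
(2,2): Delta=-1.3742 Bond=246.6255
(3,0): Delta=-0.5784 Bond=176.4511
(3,1): Delta=-5.8951 Bond=445.2631
(3,2): Delta=4.4835 Bond=-299.7342
(3,3): Delta=-2.0856 Bond=369.7401
V0=72.9594

No-arbitrage ⇒ martingale measure with p* = (R−d)/(u−d) = 0.8529.
Terminal values V(4,·): V(4,0)=171.4400, V(4,1)=161.9300, V(4,2)=24.3100, V(4,3)=172.9100, V(4,4)=74.7700
Node (3,0) S=48.3611: V=(p*·161.9300+(1−p*)·171.4400)/1.1=148.4805; Δ=(161.9300−171.4400)/(55.6153−39.1725)=-0.5784; B=V−Δ·S=176.4511
Node (3,1) S=68.6609: V=(p*·24.3100+(1−p*)·161.9300)/1.1=40.4984; Δ=(24.3100−161.9300)/(78.9600−55.6153)=-5.8951; B=V−Δ·S=445.2631
Node (3,2) S=97.4815: V=(p*·172.9100+(1−p*)·24.3100)/1.1=137.3246; Δ=(172.9100−24.3100)/(112.1037−78.9600)=4.4835; B=V−Δ·S=-299.7342
Node (3,3) S=138.3996: V=(p*·74.7700+(1−p*)·172.9100)/1.1=81.0930; Δ=(74.7700−172.9100)/(159.1596−112.1037)=-2.0856; B=V−Δ·S=369.7401
Node (2,0) S=59.7051: V=(p*·40.4984+(1−p*)·148.4805)/1.1=51.2528; Δ=(40.4984−148.4805)/(68.6609−48.3611)=-5.3194; B=V−Δ·S=368.8472
Node (2,1) S=84.7665: V=(p*·137.3246+(1−p*)·40.4984)/1.1=111.8959; Δ=(137.3246−40.4984)/(97.4815−68.6609)=3.3596; B=V−Δ·S=-172.8871
Node (2,2) S=120.3475: V=(p*·81.0930+(1−p*)·137.3246)/1.1=81.2385; Δ=(81.0930−137.3246)/(138.3996−97.4815)=-1.3742; B=V−Δ·S=246.6255
Node (1,0) S=73.7100: V=(p*·111.8959+(1−p*)·51.2528)/1.1=93.6162; Δ=(111.8959−51.2528)/(84.7665−59.7051)=2.4198; B=V−Δ·S=-84.7457
Node (1,1) S=104.6500: V=(p*·81.2385+(1−p*)·111.8959)/1.1=77.9518; Δ=(81.2385−111.8959)/(120.3475−84.7665)=-0.8616; B=V−Δ·S=168.1204
Node (0,0) S=91.0000: V=(p*·77.9518+(1−p*)·93.6162)/1.1=72.9594; Δ=(77.9518−93.6162)/(104.6500−73.7100)=-0.5063; B=V−Δ·S=119.0311
The time-0 hedge costs 72.9594, which is the no-arbitrage price.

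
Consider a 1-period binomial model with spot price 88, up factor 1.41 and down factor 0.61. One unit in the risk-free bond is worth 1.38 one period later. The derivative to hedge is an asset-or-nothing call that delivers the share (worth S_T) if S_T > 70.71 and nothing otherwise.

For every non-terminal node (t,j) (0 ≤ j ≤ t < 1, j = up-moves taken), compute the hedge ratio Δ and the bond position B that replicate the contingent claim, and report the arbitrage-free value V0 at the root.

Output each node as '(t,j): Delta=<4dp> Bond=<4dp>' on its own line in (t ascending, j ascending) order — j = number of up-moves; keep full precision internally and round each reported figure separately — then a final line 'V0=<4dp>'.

Risk-neutral probability p* = (R−d)/(u−d) = (1.38−0.61)/(1.41−0.61) = 0.9625.
Terminal values V(1,·): V(1,0)=0.0000, V(1,1)=124.0800
  t=0,j=0: stock 88.0000 → up 124.0800 (V=124.0800), down 53.6800 (V=0.0000). Price 86.5413; hedge Δ=1.7625, bond B=-68.5587.
The time-0 hedge costs 86.5413, which is the no-arbitrage price.

(0,0): Delta=1.7625 Bond=-68.5587
V0=86.5413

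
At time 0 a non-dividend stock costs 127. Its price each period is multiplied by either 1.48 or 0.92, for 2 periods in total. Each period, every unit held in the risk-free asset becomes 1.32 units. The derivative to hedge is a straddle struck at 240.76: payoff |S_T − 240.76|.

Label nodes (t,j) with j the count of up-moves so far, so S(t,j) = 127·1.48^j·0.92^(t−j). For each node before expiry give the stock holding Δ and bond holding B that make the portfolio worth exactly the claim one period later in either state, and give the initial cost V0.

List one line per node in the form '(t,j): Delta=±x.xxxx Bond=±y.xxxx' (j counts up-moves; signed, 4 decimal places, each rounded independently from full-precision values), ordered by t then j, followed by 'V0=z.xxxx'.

Since d<R<u, set p* = (R−d)/(u−d) = 0.7143; price each node as the discounted p*-expectation of its children.
At expiry t=2: V(2,0)=133.2672, V(2,1)=67.8368, V(2,2)=37.4208
  t=1,j=0: stock 116.8400 → up 172.9232 (V=67.8368), down 107.4928 (V=133.2672). Price 65.5539; hedge Δ=-1.0000, bond B=182.3939.
  t=1,j=1: stock 187.9600 → up 278.1808 (V=37.4208), down 172.9232 (V=67.8368). Price 34.9326; hedge Δ=-0.2890, bond B=89.2469.
  t=0,j=0: stock 127.0000 → up 187.9600 (V=34.9326), down 116.8400 (V=65.5539). Price 33.0921; hedge Δ=-0.4306, bond B=87.7730.
Self-financing check: at every node Δ·S+B equals the discounted successor values.

(0,0): Delta=-0.4306 Bond=87.7730
(1,0): Delta=-1.0000 Bond=182.3939
(1,1): Delta=-0.2890 Bond=89.2469
V0=33.0921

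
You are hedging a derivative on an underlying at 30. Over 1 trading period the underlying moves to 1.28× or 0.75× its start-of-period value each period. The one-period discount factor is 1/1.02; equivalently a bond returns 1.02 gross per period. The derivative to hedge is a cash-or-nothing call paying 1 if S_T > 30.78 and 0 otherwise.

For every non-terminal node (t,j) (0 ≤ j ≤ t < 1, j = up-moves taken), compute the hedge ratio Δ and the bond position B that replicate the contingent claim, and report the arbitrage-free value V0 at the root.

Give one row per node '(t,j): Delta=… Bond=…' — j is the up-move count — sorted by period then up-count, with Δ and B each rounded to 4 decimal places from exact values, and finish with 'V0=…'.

(0,0): Delta=0.0629 Bond=-1.3873
V0=0.4994

Under the risk-neutral measure, an up-move has probability p* = (R−d)/(u−d) = 0.5094 and values discount at R = 1.02.
At expiry t=1: V(1,0)=0.0000, V(1,1)=1.0000
Node (0,0) S=30.0000: V=(p*·1.0000+(1−p*)·0.0000)/1.02=0.4994; Δ=(1.0000−0.0000)/(38.4000−22.5000)=0.0629; B=V−Δ·S=-1.3873
Self-financing check: at every node Δ·S+B equals the discounted successor values.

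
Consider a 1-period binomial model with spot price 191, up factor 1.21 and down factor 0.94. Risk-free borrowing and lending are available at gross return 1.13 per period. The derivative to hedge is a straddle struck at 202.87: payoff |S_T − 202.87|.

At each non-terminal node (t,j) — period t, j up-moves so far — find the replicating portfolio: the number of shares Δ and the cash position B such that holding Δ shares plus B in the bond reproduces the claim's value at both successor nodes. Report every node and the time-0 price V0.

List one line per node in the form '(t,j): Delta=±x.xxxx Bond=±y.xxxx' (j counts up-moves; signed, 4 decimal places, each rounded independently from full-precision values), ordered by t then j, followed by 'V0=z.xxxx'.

Under the risk-neutral measure, an up-move has probability p* = (R−d)/(u−d) = 0.7037 and values discount at R = 1.13.
At expiry t=1: V(1,0)=23.3300, V(1,1)=28.2400
  t=0,j=0: stock 191.0000 → up 231.1100 (V=28.2400), down 179.5400 (V=23.3300). Price 23.7037; hedge Δ=0.0952, bond B=5.5185.
Root portfolio cost Δ·191+B reproduces V0=23.7037.

(0,0): Delta=0.0952 Bond=5.5185
V0=23.7037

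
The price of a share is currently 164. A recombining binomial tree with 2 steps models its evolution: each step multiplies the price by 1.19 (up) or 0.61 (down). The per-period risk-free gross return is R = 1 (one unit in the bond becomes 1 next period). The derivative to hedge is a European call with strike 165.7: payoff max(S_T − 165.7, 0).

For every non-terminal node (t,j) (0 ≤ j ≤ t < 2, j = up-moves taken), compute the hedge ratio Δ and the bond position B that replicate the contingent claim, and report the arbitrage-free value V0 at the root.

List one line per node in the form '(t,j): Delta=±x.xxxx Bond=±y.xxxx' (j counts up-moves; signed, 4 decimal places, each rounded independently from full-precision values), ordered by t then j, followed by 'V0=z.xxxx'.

(0,0): Delta=0.4704 Bond=-47.0570
(1,0): Delta=0.0000 Bond=0.0000
(1,1): Delta=0.5879 Bond=-69.9821
V0=30.0856

Since d<R<u, set p* = (R−d)/(u−d) = 0.6724; price each node as the discounted p*-expectation of its children.
At expiry t=2: V(2,0)=0.0000, V(2,1)=0.0000, V(2,2)=66.5404
Node (1,0) S=100.0400: V=(p*·0.0000+(1−p*)·0.0000)/1=0.0000; Δ=(0.0000−0.0000)/(119.0476−61.0244)=0.0000; B=V−Δ·S=0.0000
Node (1,1) S=195.1600: V=(p*·66.5404+(1−p*)·0.0000)/1=44.7427; Δ=(66.5404−0.0000)/(232.2404−119.0476)=0.5879; B=V−Δ·S=-69.9821
Node (0,0) S=164.0000: V=(p*·44.7427+(1−p*)·0.0000)/1=30.0856; Δ=(44.7427−0.0000)/(195.1600−100.0400)=0.4704; B=V−Δ·S=-47.0570
Self-financing check: at every node Δ·S+B equals the discounted successor values.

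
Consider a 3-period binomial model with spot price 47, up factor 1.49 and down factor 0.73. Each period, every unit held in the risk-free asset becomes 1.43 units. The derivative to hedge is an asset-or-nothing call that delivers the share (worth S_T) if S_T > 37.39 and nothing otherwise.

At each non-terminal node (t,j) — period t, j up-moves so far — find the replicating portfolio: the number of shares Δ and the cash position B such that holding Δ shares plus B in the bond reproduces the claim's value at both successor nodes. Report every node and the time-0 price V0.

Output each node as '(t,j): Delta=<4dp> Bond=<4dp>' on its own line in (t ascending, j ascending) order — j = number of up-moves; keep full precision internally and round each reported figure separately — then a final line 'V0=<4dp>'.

Under the risk-neutral measure, an up-move has probability p* = (R−d)/(u−d) = 0.9211 and values discount at R = 1.43.
Terminal values V(3,·): V(3,0)=0.0000, V(3,1)=0.0000, V(3,2)=76.1716, V(3,3)=155.4736
Node (2,0) S=25.0463: V=(p*·0.0000+(1−p*)·0.0000)/1.43=0.0000; Δ=(0.0000−0.0000)/(37.3190−18.2838)=0.0000; B=V−Δ·S=0.0000
Node (2,1) S=51.1219: V=(p*·76.1716+(1−p*)·0.0000)/1.43=49.0616; Δ=(76.1716−0.0000)/(76.1716−37.3190)=1.9605; B=V−Δ·S=-51.1642
Node (2,2) S=104.3447: V=(p*·155.4736+(1−p*)·76.1716)/1.43=104.3447; Δ=(155.4736−76.1716)/(155.4736−76.1716)=1.0000; B=V−Δ·S=0.0000
Node (1,0) S=34.3100: V=(p*·49.0616+(1−p*)·0.0000)/1.43=31.6002; Δ=(49.0616−0.0000)/(51.1219−25.0463)=1.8815; B=V−Δ·S=-32.9545
Node (1,1) S=70.0300: V=(p*·104.3447+(1−p*)·49.0616)/1.43=69.9163; Δ=(104.3447−49.0616)/(104.3447−51.1219)=1.0387; B=V−Δ·S=-2.8247
Node (0,0) S=47.0000: V=(p*·69.9163+(1−p*)·31.6002)/1.43=46.7771; Δ=(69.9163−31.6002)/(70.0300−34.3100)=1.0727; B=V−Δ·S=-3.6387
Root portfolio cost Δ·47+B reproduces V0=46.7771.

(0,0): Delta=1.0727 Bond=-3.6387
(1,0): Delta=1.8815 Bond=-32.9545
(1,1): Delta=1.0387 Bond=-2.8247
(2,0): Delta=0.0000 Bond=0.0000
(2,1): Delta=1.9605 Bond=-51.1642
(2,2): Delta=1.0000 Bond=0.0000
V0=46.7771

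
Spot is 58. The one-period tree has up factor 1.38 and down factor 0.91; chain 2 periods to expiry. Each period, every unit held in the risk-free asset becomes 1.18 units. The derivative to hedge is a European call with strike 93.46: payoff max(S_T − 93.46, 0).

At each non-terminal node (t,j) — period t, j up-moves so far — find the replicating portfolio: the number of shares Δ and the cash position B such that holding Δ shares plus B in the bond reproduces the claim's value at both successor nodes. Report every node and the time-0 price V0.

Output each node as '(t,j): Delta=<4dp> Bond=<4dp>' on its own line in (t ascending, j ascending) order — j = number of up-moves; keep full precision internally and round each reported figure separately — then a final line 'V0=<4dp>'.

Risk-neutral probability p* = (R−d)/(u−d) = (1.18−0.91)/(1.38−0.91) = 0.5745.
Payoff layer (t=2): V(2,0)=0.0000, V(2,1)=0.0000, V(2,2)=16.9952
Node (1,0) S=52.7800: V=(p*·0.0000+(1−p*)·0.0000)/1.18=0.0000; Δ=(0.0000−0.0000)/(72.8364−48.0298)=0.0000; B=V−Δ·S=0.0000
Node (1,1) S=80.0400: V=(p*·16.9952+(1−p*)·0.0000)/1.18=8.2739; Δ=(16.9952−0.0000)/(110.4552−72.8364)=0.4518; B=V−Δ·S=-27.8861
Node (0,0) S=58.0000: V=(p*·8.2739+(1−p*)·0.0000)/1.18=4.0280; Δ=(8.2739−0.0000)/(80.0400−52.7800)=0.3035; B=V−Δ·S=-13.5760
The time-0 hedge costs 4.0280, which is the no-arbitrage price.

(0,0): Delta=0.3035 Bond=-13.5760
(1,0): Delta=0.0000 Bond=0.0000
(1,1): Delta=0.4518 Bond=-27.8861
V0=4.0280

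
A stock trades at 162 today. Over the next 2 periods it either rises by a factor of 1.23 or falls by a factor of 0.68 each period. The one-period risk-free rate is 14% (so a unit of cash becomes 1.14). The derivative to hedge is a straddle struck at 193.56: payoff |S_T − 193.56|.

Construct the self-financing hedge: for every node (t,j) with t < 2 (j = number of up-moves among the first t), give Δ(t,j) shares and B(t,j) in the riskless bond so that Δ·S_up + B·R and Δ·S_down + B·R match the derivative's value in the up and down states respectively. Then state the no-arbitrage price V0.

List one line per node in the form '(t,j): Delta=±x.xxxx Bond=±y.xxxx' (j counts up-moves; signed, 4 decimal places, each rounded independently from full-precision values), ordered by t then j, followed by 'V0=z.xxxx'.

Under the risk-neutral measure, an up-move has probability p* = (R−d)/(u−d) = 0.8364 and values discount at R = 1.14.
At expiry t=2: V(2,0)=118.6512, V(2,1)=58.0632, V(2,2)=51.5298
  t=1,j=0: stock 110.1600 → up 135.4968 (V=58.0632), down 74.9088 (V=118.6512). Price 59.6295; hedge Δ=-1.0000, bond B=169.7895.
  t=1,j=1: stock 199.2600 → up 245.0898 (V=51.5298), down 135.4968 (V=58.0632). Price 46.1394; hedge Δ=-0.0596, bond B=58.0183.
  t=0,j=0: stock 162.0000 → up 199.2600 (V=46.1394), down 110.1600 (V=59.6295). Price 42.4095; hedge Δ=-0.1514, bond B=66.9370.
Check: Δ(0,0)·S0 + B(0,0) = 42.4095 = V0.

(0,0): Delta=-0.1514 Bond=66.9370
(1,0): Delta=-1.0000 Bond=169.7895
(1,1): Delta=-0.0596 Bond=58.0183
V0=42.4095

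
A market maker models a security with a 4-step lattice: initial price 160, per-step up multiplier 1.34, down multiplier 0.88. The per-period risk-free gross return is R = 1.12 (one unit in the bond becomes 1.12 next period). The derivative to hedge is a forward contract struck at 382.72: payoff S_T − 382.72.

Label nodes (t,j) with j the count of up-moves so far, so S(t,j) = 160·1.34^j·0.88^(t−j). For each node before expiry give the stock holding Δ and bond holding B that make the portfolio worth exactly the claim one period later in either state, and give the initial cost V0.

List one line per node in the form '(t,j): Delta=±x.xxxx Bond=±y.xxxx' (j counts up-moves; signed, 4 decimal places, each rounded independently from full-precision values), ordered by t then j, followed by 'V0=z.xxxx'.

(0,0): Delta=1.0000 Bond=-243.2255
(1,0): Delta=1.0000 Bond=-272.4125
(1,1): Delta=1.0000 Bond=-272.4125
(2,0): Delta=1.0000 Bond=-305.1020
(2,1): Delta=1.0000 Bond=-305.1020
(2,2): Delta=1.0000 Bond=-305.1020
(3,0): Delta=1.0000 Bond=-341.7143
(3,1): Delta=1.0000 Bond=-341.7143
(3,2): Delta=1.0000 Bond=-341.7143
(3,3): Delta=1.0000 Bond=-341.7143
V0=-83.2255

The replicating-portfolio and risk-neutral prices coincide; use p* = (1.12−0.88)/(1.34−0.88) = 0.5217 for the latter.
Payoff layer (t=4): V(4,0)=-286.7687, V(4,1)=-236.6124, V(4,2)=-160.2380, V(4,3)=-43.9406, V(4,4)=133.1487
Node (3,0) S=109.0355: V=(p*·-236.6124+(1−p*)·-286.7687)/1.12=-232.6788; Δ=(-236.6124−-286.7687)/(146.1076−95.9513)=1.0000; B=V−Δ·S=-341.7143
Node (3,1) S=166.0314: V=(p*·-160.2380+(1−p*)·-236.6124)/1.12=-175.6829; Δ=(-160.2380−-236.6124)/(222.4820−146.1076)=1.0000; B=V−Δ·S=-341.7143
Node (3,2) S=252.8205: V=(p*·-43.9406+(1−p*)·-160.2380)/1.12=-88.8938; Δ=(-43.9406−-160.2380)/(338.7794−222.4820)=1.0000; B=V−Δ·S=-341.7143
Node (3,3) S=384.9766: V=(p*·133.1487+(1−p*)·-43.9406)/1.12=43.2624; Δ=(133.1487−-43.9406)/(515.8687−338.7794)=1.0000; B=V−Δ·S=-341.7143
Node (2,0) S=123.9040: V=(p*·-175.6829+(1−p*)·-232.6788)/1.12=-181.1980; Δ=(-175.6829−-232.6788)/(166.0314−109.0355)=1.0000; B=V−Δ·S=-305.1020
Node (2,1) S=188.6720: V=(p*·-88.8938+(1−p*)·-175.6829)/1.12=-116.4300; Δ=(-88.8938−-175.6829)/(252.8205−166.0314)=1.0000; B=V−Δ·S=-305.1020
Node (2,2) S=287.2960: V=(p*·43.2624+(1−p*)·-88.8938)/1.12=-17.8060; Δ=(43.2624−-88.8938)/(384.9766−252.8205)=1.0000; B=V−Δ·S=-305.1020
Node (1,0) S=140.8000: V=(p*·-116.4300+(1−p*)·-181.1980)/1.12=-131.6125; Δ=(-116.4300−-181.1980)/(188.6720−123.9040)=1.0000; B=V−Δ·S=-272.4125
Node (1,1) S=214.4000: V=(p*·-17.8060+(1−p*)·-116.4300)/1.12=-58.0125; Δ=(-17.8060−-116.4300)/(287.2960−188.6720)=1.0000; B=V−Δ·S=-272.4125
Node (0,0) S=160.0000: V=(p*·-58.0125+(1−p*)·-131.6125)/1.12=-83.2255; Δ=(-58.0125−-131.6125)/(214.4000−140.8000)=1.0000; B=V−Δ·S=-243.2255
Each (Δ,B) replicates both successor values, so the strategy is self-financing and V0 is arbitrage-free.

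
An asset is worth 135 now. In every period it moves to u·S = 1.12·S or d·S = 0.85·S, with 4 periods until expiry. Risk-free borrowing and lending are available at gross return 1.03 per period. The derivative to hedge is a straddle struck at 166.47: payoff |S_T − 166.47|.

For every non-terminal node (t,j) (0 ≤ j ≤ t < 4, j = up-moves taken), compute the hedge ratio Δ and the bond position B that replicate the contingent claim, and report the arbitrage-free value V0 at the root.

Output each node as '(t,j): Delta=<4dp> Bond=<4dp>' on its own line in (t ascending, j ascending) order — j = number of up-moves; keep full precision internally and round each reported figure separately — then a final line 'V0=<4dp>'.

(0,0): Delta=-0.3163 Bond=71.7343
(1,0): Delta=-1.0000 Bond=152.3436
(1,1): Delta=-0.0568 Bond=34.6576
(2,0): Delta=-1.0000 Bond=156.9139
(2,1): Delta=-1.0000 Bond=156.9139
(2,2): Delta=0.3011 Bond=-24.9109
(3,0): Delta=-1.0000 Bond=161.6214
(3,1): Delta=-1.0000 Bond=161.6214
(3,2): Delta=-1.0000 Bond=161.6214
(3,3): Delta=0.7948 Bond=-119.2981
V0=29.0370

No-arbitrage ⇒ martingale measure with p* = (R−d)/(u−d) = 0.6667.
Terminal values V(4,·): V(4,0)=95.9992, V(4,1)=73.6143, V(4,2)=44.1190, V(4,3)=5.2545, V(4,4)=45.9551
  t=3,j=0: stock 82.9069 → up 92.8557 (V=73.6143), down 70.4708 (V=95.9992). Price 78.7145; hedge Δ=-1.0000, bond B=161.6214.
  t=3,j=1: stock 109.2420 → up 122.3510 (V=44.1190), down 92.8557 (V=73.6143). Price 52.3794; hedge Δ=-1.0000, bond B=161.6214.
  t=3,j=2: stock 143.9424 → up 161.2155 (V=5.2545), down 122.3510 (V=44.1190). Price 17.6790; hedge Δ=-1.0000, bond B=161.6214.
  t=3,j=3: stock 189.6653 → up 212.4251 (V=45.9551), down 161.2155 (V=5.2545). Price 31.4449; hedge Δ=0.7948, bond B=-119.2981.
  t=2,j=0: stock 97.5375 → up 109.2420 (V=52.3794), down 82.9069 (V=78.7145). Price 59.3764; hedge Δ=-1.0000, bond B=156.9139.
  t=2,j=1: stock 128.5200 → up 143.9424 (V=17.6790), down 109.2420 (V=52.3794). Price 28.3939; hedge Δ=-1.0000, bond B=156.9139.
  t=2,j=2: stock 169.3440 → up 189.6653 (V=31.4449), down 143.9424 (V=17.6790). Price 26.0740; hedge Δ=0.3011, bond B=-24.9109.
  t=1,j=0: stock 114.7500 → up 128.5200 (V=28.3939), down 97.5375 (V=59.3764). Price 37.5936; hedge Δ=-1.0000, bond B=152.3436.
  t=1,j=1: stock 151.2000 → up 169.3440 (V=26.0740), down 128.5200 (V=28.3939). Price 26.0654; hedge Δ=-0.0568, bond B=34.6576.
  t=0,j=0: stock 135.0000 → up 151.2000 (V=26.0654), down 114.7500 (V=37.5936). Price 29.0370; hedge Δ=-0.3163, bond B=71.7343.
Root portfolio cost Δ·135+B reproduces V0=29.0370.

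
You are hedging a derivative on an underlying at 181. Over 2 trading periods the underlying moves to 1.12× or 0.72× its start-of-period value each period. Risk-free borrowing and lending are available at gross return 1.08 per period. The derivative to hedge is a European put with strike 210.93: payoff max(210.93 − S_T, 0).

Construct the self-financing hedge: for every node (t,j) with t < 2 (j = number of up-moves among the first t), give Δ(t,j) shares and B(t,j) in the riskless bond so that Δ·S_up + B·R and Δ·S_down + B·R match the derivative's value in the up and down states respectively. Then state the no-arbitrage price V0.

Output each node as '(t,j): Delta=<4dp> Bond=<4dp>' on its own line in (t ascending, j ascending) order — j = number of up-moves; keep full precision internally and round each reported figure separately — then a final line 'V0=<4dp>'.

(0,0): Delta=-0.8145 Bond=158.4546
(1,0): Delta=-1.0000 Bond=195.3056
(1,1): Delta=-0.8012 Bond=168.4449
V0=11.0304

Risk-neutral probability p* = (R−d)/(u−d) = (1.08−0.72)/(1.12−0.72) = 0.9000.
Terminal payoffs: V(2,0)=117.0996, V(2,1)=64.9716, V(2,2)=0.0000
  t=1,j=0: stock 130.3200 → up 145.9584 (V=64.9716), down 93.8304 (V=117.0996). Price 64.9856; hedge Δ=-1.0000, bond B=195.3056.
  t=1,j=1: stock 202.7200 → up 227.0464 (V=0.0000), down 145.9584 (V=64.9716). Price 6.0159; hedge Δ=-0.8012, bond B=168.4449.
  t=0,j=0: stock 181.0000 → up 202.7200 (V=6.0159), down 130.3200 (V=64.9856). Price 11.0304; hedge Δ=-0.8145, bond B=158.4546.
Check: Δ(0,0)·S0 + B(0,0) = 11.0304 = V0.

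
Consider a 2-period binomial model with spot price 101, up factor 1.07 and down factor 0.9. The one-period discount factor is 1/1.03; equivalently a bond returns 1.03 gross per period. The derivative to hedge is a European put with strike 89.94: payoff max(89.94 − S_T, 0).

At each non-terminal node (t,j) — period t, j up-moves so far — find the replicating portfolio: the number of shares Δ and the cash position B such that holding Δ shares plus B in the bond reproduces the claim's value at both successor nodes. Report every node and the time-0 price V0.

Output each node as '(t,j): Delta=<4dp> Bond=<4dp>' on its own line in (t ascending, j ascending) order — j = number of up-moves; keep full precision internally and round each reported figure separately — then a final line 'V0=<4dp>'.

(0,0): Delta=-0.1082 Bond=11.3491
(1,0): Delta=-0.5261 Bond=49.6808
(1,1): Delta=0.0000 Bond=0.0000
V0=0.4243

The replicating-portfolio and risk-neutral prices coincide; use p* = (1.03−0.9)/(1.07−0.9) = 0.7647 for the latter.
Payoff layer (t=2): V(2,0)=8.1300, V(2,1)=0.0000, V(2,2)=0.0000
(1,0): S=90.9000. Δ = (V_up−V_dn)/(S_up−S_dn) = (0.0000−8.1300)/(97.2630−81.8100) = -0.5261. V = [p*·0.0000 + (1−p*)·8.1300]/1.03 = 1.8572. B = V − Δ·S = 49.6808.
(1,1): S=108.0700. Δ = (V_up−V_dn)/(S_up−S_dn) = (0.0000−0.0000)/(115.6349−97.2630) = 0.0000. V = [p*·0.0000 + (1−p*)·0.0000]/1.03 = 0.0000. B = V − Δ·S = 0.0000.
(0,0): S=101.0000. Δ = (V_up−V_dn)/(S_up−S_dn) = (0.0000−1.8572)/(108.0700−90.9000) = -0.1082. V = [p*·0.0000 + (1−p*)·1.8572]/1.03 = 0.4243. B = V − Δ·S = 11.3491.
Check: Δ(0,0)·S0 + B(0,0) = 0.4243 = V0.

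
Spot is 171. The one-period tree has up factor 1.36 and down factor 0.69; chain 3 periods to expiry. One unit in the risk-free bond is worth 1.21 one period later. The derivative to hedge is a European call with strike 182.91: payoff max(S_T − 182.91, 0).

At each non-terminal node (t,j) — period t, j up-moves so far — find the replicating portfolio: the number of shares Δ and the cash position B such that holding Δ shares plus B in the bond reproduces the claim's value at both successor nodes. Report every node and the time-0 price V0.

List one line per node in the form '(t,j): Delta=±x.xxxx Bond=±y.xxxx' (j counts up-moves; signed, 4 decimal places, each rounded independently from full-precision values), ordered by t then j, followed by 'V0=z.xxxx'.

Under the risk-neutral measure, an up-move has probability p* = (R−d)/(u−d) = 0.7761 and values discount at R = 1.21.
At expiry t=3: V(3,0)=0.0000, V(3,1)=0.0000, V(3,2)=35.3243, V(3,3)=247.2330
(2,0): S=81.4131. Δ = (V_up−V_dn)/(S_up−S_dn) = (0.0000−0.0000)/(110.7218−56.1750) = 0.0000. V = [p*·0.0000 + (1−p*)·0.0000]/1.21 = 0.0000. B = V − Δ·S = 0.0000.
(2,1): S=160.4664. Δ = (V_up−V_dn)/(S_up−S_dn) = (35.3243−0.0000)/(218.2343−110.7218) = 0.3286. V = [p*·35.3243 + (1−p*)·0.0000]/1.21 = 22.6578. B = V − Δ·S = -30.0651.
(2,2): S=316.2816. Δ = (V_up−V_dn)/(S_up−S_dn) = (247.2330−35.3243)/(430.1430−218.2343) = 1.0000. V = [p*·247.2330 + (1−p*)·35.3243]/1.21 = 165.1163. B = V − Δ·S = -151.1653.
(1,0): S=117.9900. Δ = (V_up−V_dn)/(S_up−S_dn) = (22.6578−0.0000)/(160.4664−81.4131) = 0.2866. V = [p*·22.6578 + (1−p*)·0.0000]/1.21 = 14.5332. B = V − Δ·S = -19.2844.
(1,1): S=232.5600. Δ = (V_up−V_dn)/(S_up−S_dn) = (165.1163−22.6578)/(316.2816−160.4664) = 0.9143. V = [p*·165.1163 + (1−p*)·22.6578]/1.21 = 110.1013. B = V − Δ·S = -102.5234.
(0,0): S=171.0000. Δ = (V_up−V_dn)/(S_up−S_dn) = (110.1013−14.5332)/(232.5600−117.9900) = 0.8341. V = [p*·110.1013 + (1−p*)·14.5332]/1.21 = 73.3103. B = V − Δ·S = -69.3288.
Self-financing check: at every node Δ·S+B equals the discounted successor values.

(0,0): Delta=0.8341 Bond=-69.3288
(1,0): Delta=0.2866 Bond=-19.2844
(1,1): Delta=0.9143 Bond=-102.5234
(2,0): Delta=0.0000 Bond=0.0000
(2,1): Delta=0.3286 Bond=-30.0651
(2,2): Delta=1.0000 Bond=-151.1653
V0=73.3103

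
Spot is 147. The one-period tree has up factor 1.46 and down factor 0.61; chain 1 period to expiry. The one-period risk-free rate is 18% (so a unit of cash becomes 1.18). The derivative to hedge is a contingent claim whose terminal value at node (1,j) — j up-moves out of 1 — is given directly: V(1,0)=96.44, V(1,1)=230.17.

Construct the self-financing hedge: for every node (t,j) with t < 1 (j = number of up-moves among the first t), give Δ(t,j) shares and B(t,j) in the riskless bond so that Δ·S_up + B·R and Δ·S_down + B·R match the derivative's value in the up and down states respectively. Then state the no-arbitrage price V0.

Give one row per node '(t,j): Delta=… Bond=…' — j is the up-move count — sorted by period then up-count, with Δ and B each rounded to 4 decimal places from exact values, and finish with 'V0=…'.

The replicating-portfolio and risk-neutral prices coincide; use p* = (1.18−0.61)/(1.46−0.61) = 0.6706 for the latter.
At expiry t=1: V(1,0)=96.4400, V(1,1)=230.1700
(0,0): S=147.0000. Δ = (V_up−V_dn)/(S_up−S_dn) = (230.1700−96.4400)/(214.6200−89.6700) = 1.0703. V = [p*·230.1700 + (1−p*)·96.4400]/1.18 = 157.7269. B = V − Δ·S = 0.3975.
Self-financing check: at every node Δ·S+B equals the discounted successor values.

(0,0): Delta=1.0703 Bond=0.3975
V0=157.7269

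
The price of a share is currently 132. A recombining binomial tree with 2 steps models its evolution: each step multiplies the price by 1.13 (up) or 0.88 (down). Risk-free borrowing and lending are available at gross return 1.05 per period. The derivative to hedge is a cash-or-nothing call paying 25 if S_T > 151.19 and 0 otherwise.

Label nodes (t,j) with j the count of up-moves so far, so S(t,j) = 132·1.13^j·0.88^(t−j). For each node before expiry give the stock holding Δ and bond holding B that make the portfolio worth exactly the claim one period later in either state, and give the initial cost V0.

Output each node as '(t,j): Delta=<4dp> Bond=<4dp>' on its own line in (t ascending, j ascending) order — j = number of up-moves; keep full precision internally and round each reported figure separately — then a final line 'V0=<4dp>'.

Risk-neutral probability p* = (R−d)/(u−d) = (1.05−0.88)/(1.13−0.88) = 0.6800.
Terminal payoffs: V(2,0)=0.0000, V(2,1)=0.0000, V(2,2)=25.0000
  t=1,j=0: stock 116.1600 → up 131.2608 (V=0.0000), down 102.2208 (V=0.0000). Price 0.0000; hedge Δ=0.0000, bond B=0.0000.
  t=1,j=1: stock 149.1600 → up 168.5508 (V=25.0000), down 131.2608 (V=0.0000). Price 16.1905; hedge Δ=0.6704, bond B=-83.8095.
  t=0,j=0: stock 132.0000 → up 149.1600 (V=16.1905), down 116.1600 (V=0.0000). Price 10.4853; hedge Δ=0.4906, bond B=-54.2766.
The time-0 hedge costs 10.4853, which is the no-arbitrage price.

(0,0): Delta=0.4906 Bond=-54.2766
(1,0): Delta=0.0000 Bond=0.0000
(1,1): Delta=0.6704 Bond=-83.8095
V0=10.4853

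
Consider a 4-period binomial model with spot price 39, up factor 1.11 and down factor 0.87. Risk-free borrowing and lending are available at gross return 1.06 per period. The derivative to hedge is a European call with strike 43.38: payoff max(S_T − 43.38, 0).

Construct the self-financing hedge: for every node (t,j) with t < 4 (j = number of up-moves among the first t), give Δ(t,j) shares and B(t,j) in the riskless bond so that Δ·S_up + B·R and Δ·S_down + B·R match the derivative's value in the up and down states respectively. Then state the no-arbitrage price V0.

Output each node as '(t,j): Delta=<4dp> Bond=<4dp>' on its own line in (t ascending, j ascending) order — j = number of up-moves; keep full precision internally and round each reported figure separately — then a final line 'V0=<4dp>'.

The replicating-portfolio and risk-neutral prices coincide; use p* = (1.06−0.87)/(1.11−0.87) = 0.7917 for the latter.
Payoff layer (t=4): V(4,0)=0.0000, V(4,1)=0.0000, V(4,2)=0.0000, V(4,3)=3.0237, V(4,4)=15.8247
  t=3,j=0: stock 25.6816 → up 28.5066 (V=0.0000), down 22.3430 (V=0.0000). Price 0.0000; hedge Δ=0.0000, bond B=0.0000.
  t=3,j=1: stock 32.7662 → up 36.3705 (V=0.0000), down 28.5066 (V=0.0000). Price 0.0000; hedge Δ=0.0000, bond B=0.0000.
  t=3,j=2: stock 41.8052 → up 46.4037 (V=3.0237), down 36.3705 (V=0.0000). Price 2.2583; hedge Δ=0.3014, bond B=-10.3406.
  t=3,j=3: stock 53.3376 → up 59.2047 (V=15.8247), down 46.4037 (V=3.0237). Price 12.4131; hedge Δ=1.0000, bond B=-40.9245.
  t=2,j=0: stock 29.5191 → up 32.7662 (V=0.0000), down 25.6816 (V=0.0000). Price 0.0000; hedge Δ=0.0000, bond B=0.0000.
  t=2,j=1: stock 37.6623 → up 41.8052 (V=2.2583), down 32.7662 (V=0.0000). Price 1.6866; hedge Δ=0.2498, bond B=-7.7229.
  t=2,j=2: stock 48.0519 → up 53.3376 (V=12.4131), down 41.8052 (V=2.2583). Price 9.7146; hedge Δ=0.8805, bond B=-32.5970.
  t=1,j=0: stock 33.9300 → up 37.6623 (V=1.6866), down 29.5191 (V=0.0000). Price 1.2597; hedge Δ=0.2071, bond B=-5.7679.
  t=1,j=1: stock 43.2900 → up 48.0519 (V=9.7146), down 37.6623 (V=1.6866). Price 7.5869; hedge Δ=0.7727, bond B=-25.8631.
  t=0,j=0: stock 39.0000 → up 43.2900 (V=7.5869), down 33.9300 (V=1.2597). Price 5.9139; hedge Δ=0.6760, bond B=-20.4497.
Check: Δ(0,0)·S0 + B(0,0) = 5.9139 = V0.

(0,0): Delta=0.6760 Bond=-20.4497
(1,0): Delta=0.2071 Bond=-5.7679
(1,1): Delta=0.7727 Bond=-25.8631
(2,0): Delta=0.0000 Bond=0.0000
(2,1): Delta=0.2498 Bond=-7.7229
(2,2): Delta=0.8805 Bond=-32.5970
(3,0): Delta=0.0000 Bond=0.0000
(3,1): Delta=0.0000 Bond=0.0000
(3,2): Delta=0.3014 Bond=-10.3406
(3,3): Delta=1.0000 Bond=-40.9245
V0=5.9139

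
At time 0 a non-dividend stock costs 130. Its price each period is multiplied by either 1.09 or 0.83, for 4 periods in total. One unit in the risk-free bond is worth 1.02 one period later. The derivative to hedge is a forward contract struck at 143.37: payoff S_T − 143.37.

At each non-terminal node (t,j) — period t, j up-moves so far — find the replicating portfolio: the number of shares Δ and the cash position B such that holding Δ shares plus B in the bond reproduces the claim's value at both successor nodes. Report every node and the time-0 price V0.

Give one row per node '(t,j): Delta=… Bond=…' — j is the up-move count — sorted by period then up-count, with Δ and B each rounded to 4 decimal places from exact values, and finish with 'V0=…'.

(0,0): Delta=1.0000 Bond=-132.4517
(1,0): Delta=1.0000 Bond=-135.1008
(1,1): Delta=1.0000 Bond=-135.1008
(2,0): Delta=1.0000 Bond=-137.8028
(2,1): Delta=1.0000 Bond=-137.8028
(2,2): Delta=1.0000 Bond=-137.8028
(3,0): Delta=1.0000 Bond=-140.5588
(3,1): Delta=1.0000 Bond=-140.5588
(3,2): Delta=1.0000 Bond=-140.5588
(3,3): Delta=1.0000 Bond=-140.5588
V0=-2.4517

Since d<R<u, set p* = (R−d)/(u−d) = 0.7308; price each node as the discounted p*-expectation of its children.
Terminal payoffs: V(4,0)=-81.6742, V(4,1)=-62.3478, V(4,2)=-36.9673, V(4,3)=-3.6364, V(4,4)=40.1356
Node (3,0) S=74.3323: V=(p*·-62.3478+(1−p*)·-81.6742)/1.02=-66.2265; Δ=(-62.3478−-81.6742)/(81.0222−61.6958)=1.0000; B=V−Δ·S=-140.5588
Node (3,1) S=97.6171: V=(p*·-36.9673+(1−p*)·-62.3478)/1.02=-42.9417; Δ=(-36.9673−-62.3478)/(106.4027−81.0222)=1.0000; B=V−Δ·S=-140.5588
Node (3,2) S=128.1960: V=(p*·-3.6364+(1−p*)·-36.9673)/1.02=-12.3628; Δ=(-3.6364−-36.9673)/(139.7336−106.4027)=1.0000; B=V−Δ·S=-140.5588
Node (3,3) S=168.3538: V=(p*·40.1356+(1−p*)·-3.6364)/1.02=27.7949; Δ=(40.1356−-3.6364)/(183.5056−139.7336)=1.0000; B=V−Δ·S=-140.5588
Node (2,0) S=89.5570: V=(p*·-42.9417+(1−p*)·-66.2265)/1.02=-48.2458; Δ=(-42.9417−-66.2265)/(97.6171−74.3323)=1.0000; B=V−Δ·S=-137.8028
Node (2,1) S=117.6110: V=(p*·-12.3628+(1−p*)·-42.9417)/1.02=-20.1918; Δ=(-12.3628−-42.9417)/(128.1960−97.6171)=1.0000; B=V−Δ·S=-137.8028
Node (2,2) S=154.4530: V=(p*·27.7949+(1−p*)·-12.3628)/1.02=16.6502; Δ=(27.7949−-12.3628)/(168.3538−128.1960)=1.0000; B=V−Δ·S=-137.8028
Node (1,0) S=107.9000: V=(p*·-20.1918+(1−p*)·-48.2458)/1.02=-27.2008; Δ=(-20.1918−-48.2458)/(117.6110−89.5570)=1.0000; B=V−Δ·S=-135.1008
Node (1,1) S=141.7000: V=(p*·16.6502+(1−p*)·-20.1918)/1.02=6.5992; Δ=(16.6502−-20.1918)/(154.4530−117.6110)=1.0000; B=V−Δ·S=-135.1008
Node (0,0) S=130.0000: V=(p*·6.5992+(1−p*)·-27.2008)/1.02=-2.4517; Δ=(6.5992−-27.2008)/(141.7000−107.9000)=1.0000; B=V−Δ·S=-132.4517
Check: Δ(0,0)·S0 + B(0,0) = -2.4517 = V0.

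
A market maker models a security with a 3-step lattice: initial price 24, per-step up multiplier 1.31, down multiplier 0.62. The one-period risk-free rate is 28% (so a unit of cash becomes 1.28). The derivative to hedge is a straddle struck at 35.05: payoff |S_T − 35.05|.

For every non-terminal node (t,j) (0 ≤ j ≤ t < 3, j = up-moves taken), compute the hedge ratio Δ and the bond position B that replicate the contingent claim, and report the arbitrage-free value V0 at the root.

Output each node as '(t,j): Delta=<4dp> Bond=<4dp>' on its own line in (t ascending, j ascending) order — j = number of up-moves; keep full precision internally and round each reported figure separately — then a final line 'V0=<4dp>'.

Since d<R<u, set p* = (R−d)/(u−d) = 0.9565; price each node as the discounted p*-expectation of its children.
Terminal payoffs: V(3,0)=29.3301, V(3,1)=22.9645, V(3,2)=9.5144, V(3,3)=18.9042
Node (2,0) S=9.2256: V=(p*·22.9645+(1−p*)·29.3301)/1.28=18.1572; Δ=(22.9645−29.3301)/(12.0855−5.7199)=-1.0000; B=V−Δ·S=27.3828
Node (2,1) S=19.4928: V=(p*·9.5144+(1−p*)·22.9645)/1.28=7.8900; Δ=(9.5144−22.9645)/(25.5356−12.0855)=-1.0000; B=V−Δ·S=27.3828
Node (2,2) S=41.1864: V=(p*·18.9042+(1−p*)·9.5144)/1.28=14.4499; Δ=(18.9042−9.5144)/(53.9542−25.5356)=0.3304; B=V−Δ·S=0.8416
Node (1,0) S=14.8800: V=(p*·7.8900+(1−p*)·18.1572)/1.28=6.5128; Δ=(7.8900−18.1572)/(19.4928−9.2256)=-1.0000; B=V−Δ·S=21.3928
Node (1,1) S=31.4400: V=(p*·14.4499+(1−p*)·7.8900)/1.28=11.0662; Δ=(14.4499−7.8900)/(41.1864−19.4928)=0.3024; B=V−Δ·S=1.5590
Node (0,0) S=24.0000: V=(p*·11.0662+(1−p*)·6.5128)/1.28=8.4908; Δ=(11.0662−6.5128)/(31.4400−14.8800)=0.2750; B=V−Δ·S=1.8917
The time-0 hedge costs 8.4908, which is the no-arbitrage price.

(0,0): Delta=0.2750 Bond=1.8917
(1,0): Delta=-1.0000 Bond=21.3928
(1,1): Delta=0.3024 Bond=1.5590
(2,0): Delta=-1.0000 Bond=27.3828
(2,1): Delta=-1.0000 Bond=27.3828
(2,2): Delta=0.3304 Bond=0.8416
V0=8.4908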